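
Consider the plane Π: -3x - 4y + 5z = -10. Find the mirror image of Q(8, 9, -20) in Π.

λ = (n·Q − d)/|n|² = (-160 − (-10))/50 = -3.
Reflection = Q − 2λn = (8, 9, -20) − (-6)·(-3, -4, 5) = (-10, -15, 10).

(-10, -15, 10)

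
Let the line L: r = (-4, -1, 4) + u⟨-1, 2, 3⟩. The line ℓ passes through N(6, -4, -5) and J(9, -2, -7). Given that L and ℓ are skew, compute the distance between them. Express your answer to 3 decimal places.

A direction vector for ℓ is J − N = (3, 2, -2).
Common perpendicular direction n = (-1, 2, 3) × (3, 2, -2) = (-10, 7, -8).
With w = (6, -4, -5) − (-4, -1, 4) = (10, -3, -9), w · n = -49.
Distance = |w · n| / |n| = |-49| / √213 ≈ 3.357.

3.357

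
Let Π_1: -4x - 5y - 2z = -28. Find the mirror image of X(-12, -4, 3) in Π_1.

(4, 16, 11)

λ = (n·X − d)/|n|² = (62 − (-28))/45 = 2.
Reflection = X − 2λn = (-12, -4, 3) − 4·(-4, -5, -2) = (4, 16, 11).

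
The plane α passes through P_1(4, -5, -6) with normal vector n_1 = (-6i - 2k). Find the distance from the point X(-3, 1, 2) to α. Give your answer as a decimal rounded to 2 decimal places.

α: n_1·r = n_1·P_1 gives -6x - 2z = -12.
n·X − d = (-6)·(-3) + (0)·(1) + (-2)·(2) − (-12) = 26; |n| = √40.
Distance = |26| / √40 = 26/√40 ≈ 4.11.

4.11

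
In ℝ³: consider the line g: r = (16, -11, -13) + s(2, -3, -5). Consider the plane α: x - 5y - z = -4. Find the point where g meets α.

Substitute r = (16, -11, -13) + t(2, -3, -5) into the plane: 84 + 22t = -4, so t = -4.
Intersection: (16, -11, -13) + (-4)·(2, -3, -5) = (8, 1, 7).

(8, 1, 7)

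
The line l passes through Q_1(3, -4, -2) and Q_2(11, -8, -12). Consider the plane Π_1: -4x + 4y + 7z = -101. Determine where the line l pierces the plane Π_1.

(7, -6, -7)

A direction vector for l is Q_2 − Q_1 = (8, -4, -10).
Substitute r = (3, -4, -2) + t(8, -4, -10) into the plane: -42 + (-118)t = -101, so t = 1/2.
Intersection: (3, -4, -2) + (1/2)·(8, -4, -10) = (7, -6, -7).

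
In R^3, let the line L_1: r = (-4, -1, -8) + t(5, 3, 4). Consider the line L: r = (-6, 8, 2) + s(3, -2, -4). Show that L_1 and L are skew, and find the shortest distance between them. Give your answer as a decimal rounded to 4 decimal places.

2.8320

Common perpendicular direction n = (5, 3, 4) × (3, -2, -4) = (-4, 32, -19).
With w = (-6, 8, 2) − (-4, -1, -8) = (-2, 9, 10), w · n = 106.
Since n ≠ 0 the lines are not parallel, and w · n = 106 ≠ 0 so they do not intersect; hence they are skew.
Distance = |w · n| / |n| = |106| / √1401 ≈ 2.8320.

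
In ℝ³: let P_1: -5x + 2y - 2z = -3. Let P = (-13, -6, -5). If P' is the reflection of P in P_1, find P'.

(7, -14, 3)

λ = (n·P − d)/|n|² = (63 − (-3))/33 = 2.
Reflection = P − 2λn = (-13, -6, -5) − 4·(-5, 2, -2) = (7, -14, 3).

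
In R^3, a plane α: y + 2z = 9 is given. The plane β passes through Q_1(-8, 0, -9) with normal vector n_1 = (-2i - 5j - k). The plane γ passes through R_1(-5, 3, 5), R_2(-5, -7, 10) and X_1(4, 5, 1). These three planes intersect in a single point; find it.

β: n_1·r = n_1·Q_1 gives -2x - 5y - z = 25.
R_1R_2 = (0, -10, 5), R_1X_1 = (9, 2, -4); a normal to γ is R_1R_2 × R_1X_1 = (30, 45, 90).
Using R_1: γ has equation 30x + 45y + 90z = 435.
Solving the 3×3 linear system y + 2z = 9, -2x - 5y - z = 25, 30x + 45y + 90z = 435 (e.g. by elimination or Cramer's rule, determinant = 270) gives (1, -7, 8).

(1, -7, 8)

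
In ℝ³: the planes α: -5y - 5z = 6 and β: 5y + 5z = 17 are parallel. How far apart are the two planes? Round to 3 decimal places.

Rescale β by 1/(-1): -5y - 5z = -17. Then distance = |6 − (-17)| / √50 ≈ 3.253.

3.253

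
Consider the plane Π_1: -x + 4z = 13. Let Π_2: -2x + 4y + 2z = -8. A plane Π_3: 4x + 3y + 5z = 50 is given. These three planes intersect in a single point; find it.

(7, -1, 5)

Solving the 3×3 linear system -x + 4z = 13, -2x + 4y + 2z = -8, 4x + 3y + 5z = 50 (e.g. by elimination or Cramer's rule, determinant = -102) gives (7, -1, 5).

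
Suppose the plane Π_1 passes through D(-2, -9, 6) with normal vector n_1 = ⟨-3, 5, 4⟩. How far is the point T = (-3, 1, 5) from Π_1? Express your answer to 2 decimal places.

Π_1: n_1·r = n_1·D gives -3x + 5y + 4z = -15.
n·T − d = (-3)·(-3) + (5)·(1) + (4)·(5) − (-15) = 49; |n| = √50.
Distance = |49| / √50 = 49/√50 ≈ 6.93.

6.93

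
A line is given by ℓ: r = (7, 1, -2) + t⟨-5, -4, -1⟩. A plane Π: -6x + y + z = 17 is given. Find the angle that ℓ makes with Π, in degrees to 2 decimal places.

sin θ = |n·v| / (|n||v|) = |25| / (√38 · √42) = 0.62578.
θ ≈ 38.74°.

38.74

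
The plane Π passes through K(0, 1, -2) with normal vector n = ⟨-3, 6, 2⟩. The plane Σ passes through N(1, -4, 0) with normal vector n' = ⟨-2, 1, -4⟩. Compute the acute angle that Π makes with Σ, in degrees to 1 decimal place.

Π: n·r = n·K gives -3x + 6y + 2z = 2.
Σ: n'·r = n'·N gives -2x + y - 4z = -6.
cos θ = |n₁·n₂| / (|n₁||n₂|) = |4| / (√49 · √21).
θ = arccos(0.12470) ≈ 82.8°.

82.8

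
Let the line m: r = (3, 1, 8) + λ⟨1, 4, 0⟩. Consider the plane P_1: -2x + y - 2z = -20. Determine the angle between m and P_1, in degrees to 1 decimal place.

sin θ = |n·v| / (|n||v|) = |2| / (√9 · √17) = 0.16169.
θ ≈ 9.3°.

9.3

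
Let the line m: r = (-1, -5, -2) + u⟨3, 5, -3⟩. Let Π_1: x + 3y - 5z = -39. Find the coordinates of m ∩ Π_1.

Substitute r = (-1, -5, -2) + t(3, 5, -3) into the plane: -6 + 33t = -39, so t = -1.
Intersection: (-1, -5, -2) + (-1)·(3, 5, -3) = (-4, -10, 1).

(-4, -10, 1)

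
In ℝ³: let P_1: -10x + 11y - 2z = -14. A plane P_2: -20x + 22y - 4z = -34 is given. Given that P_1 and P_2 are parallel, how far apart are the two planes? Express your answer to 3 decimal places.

Rescale P_2 by 1/2: -10x + 11y - 2z = -17. Then distance = |-14 − (-17)| / √225 ≈ 0.200.

0.200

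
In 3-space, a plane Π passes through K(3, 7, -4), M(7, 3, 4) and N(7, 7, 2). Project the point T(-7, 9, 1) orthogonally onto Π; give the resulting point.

(2, 6, -5)

KM = (4, -4, 8), KN = (4, 0, 6); a normal to Π is KM × KN = (-24, 8, 16).
Using K: Π has equation -24x + 8y + 16z = -80.
Foot = T − λn with λ = (n·T − d)/|n|² = (256 − (-80))/896 = 3/8.
Foot = (-7, 9, 1) − (3/8)·(-24, 8, 16) = (2, 6, -5).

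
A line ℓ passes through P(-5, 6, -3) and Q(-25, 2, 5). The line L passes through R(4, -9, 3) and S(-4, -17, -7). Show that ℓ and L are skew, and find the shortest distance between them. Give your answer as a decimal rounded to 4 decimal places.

18.1958

A direction vector for ℓ is Q − P = (-20, -4, 8).
A direction vector for L is S − R = (-8, -8, -10).
Common perpendicular direction n = (-20, -4, 8) × (-8, -8, -10) = (104, -264, 128).
With w = (4, -9, 3) − (-5, 6, -3) = (9, -15, 6), w · n = 5664.
Since n ≠ 0 the lines are not parallel, and w · n = 5664 ≠ 0 so they do not intersect; hence they are skew.
Distance = |w · n| / |n| = |5664| / √96896 ≈ 18.1958.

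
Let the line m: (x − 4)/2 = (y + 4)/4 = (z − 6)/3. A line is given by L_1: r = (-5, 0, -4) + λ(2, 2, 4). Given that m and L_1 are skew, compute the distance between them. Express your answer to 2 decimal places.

5.29

m has direction (2, 4, 3) through (4, -4, 6).
Common perpendicular direction n = (2, 4, 3) × (2, 2, 4) = (10, -2, -4).
With w = (-5, 0, -4) − (4, -4, 6) = (-9, 4, -10), w · n = -58.
Distance = |w · n| / |n| = |-58| / √120 ≈ 5.29.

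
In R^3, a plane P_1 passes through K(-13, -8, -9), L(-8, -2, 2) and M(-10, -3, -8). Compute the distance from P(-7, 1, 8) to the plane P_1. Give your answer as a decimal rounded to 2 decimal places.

KL = (5, 6, 11), KM = (3, 5, 1); a normal to P_1 is KL × KM = (-49, 28, 7).
Using K: P_1 has equation -49x + 28y + 7z = 350.
n·P − d = (-49)·(-7) + (28)·(1) + (7)·(8) − 350 = 77; |n| = √3234.
Distance = |77| / √3234 = 77/√3234 ≈ 1.35.

1.35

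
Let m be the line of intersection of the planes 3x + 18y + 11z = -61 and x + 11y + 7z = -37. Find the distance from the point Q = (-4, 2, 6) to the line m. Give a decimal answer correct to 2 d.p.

Direction of m: (3, 18, 11) × (1, 11, 7) = (5, -10, 15).
A point on m: solving the two plane equations with x = 0 gives (0, -4, 1).
Taking (0, -4, 1) on m with direction v = (5, -10, 15): w = Q − (0, -4, 1) = (-4, 6, 5), and w × v = (140, 85, 10).
Distance = |w × v| / |v| = √26925 / √350 ≈ 8.77.

8.77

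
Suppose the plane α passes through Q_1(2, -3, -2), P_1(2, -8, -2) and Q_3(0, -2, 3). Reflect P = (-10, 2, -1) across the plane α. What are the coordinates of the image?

Q_1P_1 = (0, -5, 0), Q_1Q_3 = (-2, 1, 5); a normal to α is Q_1P_1 × Q_1Q_3 = (-25, 0, -10).
Using Q_1: α has equation -25x - 10z = -30.
λ = (n·P − d)/|n|² = (260 − (-30))/725 = 2/5.
Reflection = P − 2λn = (-10, 2, -1) − (4/5)·(-25, 0, -10) = (10, 2, 7).

(10, 2, 7)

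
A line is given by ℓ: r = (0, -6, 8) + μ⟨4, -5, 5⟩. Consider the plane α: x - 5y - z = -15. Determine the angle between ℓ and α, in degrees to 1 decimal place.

sin θ = |n·v| / (|n||v|) = |24| / (√27 · √66) = 0.56854.
θ ≈ 34.6°.

34.6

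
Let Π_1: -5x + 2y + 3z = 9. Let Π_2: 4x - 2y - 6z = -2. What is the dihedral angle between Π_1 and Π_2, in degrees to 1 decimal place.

24.4

cos θ = |n₁·n₂| / (|n₁||n₂|) = |-42| / (√38 · √56).
θ = arccos(0.91047) ≈ 24.4°.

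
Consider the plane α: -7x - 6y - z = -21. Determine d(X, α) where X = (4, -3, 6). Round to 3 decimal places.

n·X − d = (-7)·(4) + (-6)·(-3) + (-1)·(6) − (-21) = 5; |n| = √86.
Distance = |5| / √86 = 5/√86 ≈ 0.539.

0.539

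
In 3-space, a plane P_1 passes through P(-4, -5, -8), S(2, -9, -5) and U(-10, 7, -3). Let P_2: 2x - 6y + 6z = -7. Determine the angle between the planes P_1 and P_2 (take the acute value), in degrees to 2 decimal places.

PS = (6, -4, 3), PU = (-6, 12, 5); a normal to P_1 is PS × PU = (-56, -48, 48).
Using P: P_1 has equation -56x - 48y + 48z = 80.
cos θ = |n₁·n₂| / (|n₁||n₂|) = |464| / (√7744 · √76).
θ = arccos(0.60482) ≈ 52.78°.

52.78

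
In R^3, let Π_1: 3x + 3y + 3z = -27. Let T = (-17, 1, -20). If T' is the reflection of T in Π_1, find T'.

(1, 19, -2)

λ = (n·T − d)/|n|² = (-108 − (-27))/27 = -3.
Reflection = T − 2λn = (-17, 1, -20) − (-6)·(3, 3, 3) = (1, 19, -2).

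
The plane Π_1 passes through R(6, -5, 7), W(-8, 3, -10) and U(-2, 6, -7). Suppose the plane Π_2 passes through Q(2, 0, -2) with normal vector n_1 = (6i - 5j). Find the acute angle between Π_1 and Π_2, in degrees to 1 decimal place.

RW = (-14, 8, -17), RU = (-8, 11, -14); a normal to Π_1 is RW × RU = (75, -60, -90).
Using R: Π_1 has equation 75x - 60y - 90z = 120.
Π_2: n_1·r = n_1·Q gives 6x - 5y = 12.
cos θ = |n₁·n₂| / (|n₁||n₂|) = |750| / (√17325 · √61).
θ = arccos(0.72956) ≈ 43.2°.

43.2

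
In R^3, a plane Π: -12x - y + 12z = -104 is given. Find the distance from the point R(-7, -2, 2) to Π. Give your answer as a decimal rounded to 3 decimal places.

n·R − d = (-12)·(-7) + (-1)·(-2) + (12)·(2) − (-104) = 214; |n| = √289.
Distance = |214| / √289 = 214/√289 ≈ 12.588.

12.588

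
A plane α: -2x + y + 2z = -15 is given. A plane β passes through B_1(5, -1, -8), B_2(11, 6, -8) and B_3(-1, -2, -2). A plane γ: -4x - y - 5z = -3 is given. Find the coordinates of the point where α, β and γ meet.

(5, 3, -4)

B_1B_2 = (6, 7, 0), B_1B_3 = (-6, -1, 6); a normal to β is B_1B_2 × B_1B_3 = (42, -36, 36).
Using B_1: β has equation 42x - 36y + 36z = -42.
Solving the 3×3 linear system -2x + y + 2z = -15, 42x - 36y + 36z = -42, -4x - y - 5z = -3 (e.g. by elimination or Cramer's rule, determinant = -738) gives (5, 3, -4).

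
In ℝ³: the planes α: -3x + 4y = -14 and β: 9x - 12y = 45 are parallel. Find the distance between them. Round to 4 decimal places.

0.2000

Rescale β by 1/(-3): -3x + 4y = -15. Then distance = |-14 − (-15)| / √25 ≈ 0.2000.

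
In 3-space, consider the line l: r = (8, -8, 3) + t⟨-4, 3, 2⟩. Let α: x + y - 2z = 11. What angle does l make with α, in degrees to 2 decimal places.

sin θ = |n·v| / (|n||v|) = |-5| / (√6 · √29) = 0.37905.
θ ≈ 22.27°.

22.27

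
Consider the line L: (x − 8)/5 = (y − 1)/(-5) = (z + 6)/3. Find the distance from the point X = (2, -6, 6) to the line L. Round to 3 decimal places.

L has direction (5, -5, 3) through (8, 1, -6).
Taking (8, 1, -6) on L with direction v = (5, -5, 3): w = X − (8, 1, -6) = (-6, -7, 12), and w × v = (39, 78, 65).
Distance = |w × v| / |v| = √11830 / √59 ≈ 14.160.

14.160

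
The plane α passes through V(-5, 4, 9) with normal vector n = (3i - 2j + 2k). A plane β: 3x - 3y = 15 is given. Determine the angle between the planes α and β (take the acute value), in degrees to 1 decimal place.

α: n·r = n·V gives 3x - 2y + 2z = -5.
cos θ = |n₁·n₂| / (|n₁||n₂|) = |15| / (√17 · √18).
θ = arccos(0.85749) ≈ 31.0°.

31.0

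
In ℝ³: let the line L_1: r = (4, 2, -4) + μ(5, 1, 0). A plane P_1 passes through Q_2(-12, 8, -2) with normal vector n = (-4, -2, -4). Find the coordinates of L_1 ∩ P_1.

P_1: n·r = n·Q_2 gives -4x - 2y - 4z = 40.
Substitute r = (4, 2, -4) + t(5, 1, 0) into the plane: -4 + (-22)t = 40, so t = -2.
Intersection: (4, 2, -4) + (-2)·(5, 1, 0) = (-6, 0, -4).

(-6, 0, -4)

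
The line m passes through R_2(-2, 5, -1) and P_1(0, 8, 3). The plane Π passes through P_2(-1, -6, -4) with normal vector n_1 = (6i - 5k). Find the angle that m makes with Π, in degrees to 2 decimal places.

A direction vector for m is P_1 − R_2 = (2, 3, 4).
Π: n_1·r = n_1·P_2 gives 6x - 5z = 14.
sin θ = |n·v| / (|n||v|) = |-8| / (√61 · √29) = 0.19021.
θ ≈ 10.96°.

10.96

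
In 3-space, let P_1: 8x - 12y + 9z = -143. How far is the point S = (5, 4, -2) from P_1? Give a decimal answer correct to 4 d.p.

6.8824

n·S − d = (8)·(5) + (-12)·(4) + (9)·(-2) − (-143) = 117; |n| = √289.
Distance = |117| / √289 = 117/√289 ≈ 6.8824.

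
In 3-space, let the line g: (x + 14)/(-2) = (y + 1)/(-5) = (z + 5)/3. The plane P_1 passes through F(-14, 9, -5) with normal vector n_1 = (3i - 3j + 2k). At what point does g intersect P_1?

g has direction (-2, -5, 3) through (-14, -1, -5).
P_1: n_1·r = n_1·F gives 3x - 3y + 2z = -79.
Substitute r = (-14, -1, -5) + t(-2, -5, 3) into the plane: -49 + 15t = -79, so t = -2.
Intersection: (-14, -1, -5) + (-2)·(-2, -5, 3) = (-10, 9, -11).

(-10, 9, -11)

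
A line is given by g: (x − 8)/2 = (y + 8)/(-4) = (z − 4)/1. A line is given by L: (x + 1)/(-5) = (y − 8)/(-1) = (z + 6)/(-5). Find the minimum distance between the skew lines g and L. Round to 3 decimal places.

g has direction (2, -4, 1) through (8, -8, 4).
L has direction (-5, -1, -5) through (-1, 8, -6).
Common perpendicular direction n = (2, -4, 1) × (-5, -1, -5) = (21, 5, -22).
With w = (-1, 8, -6) − (8, -8, 4) = (-9, 16, -10), w · n = 111.
Distance = |w · n| / |n| = |111| / √950 ≈ 3.601.

3.601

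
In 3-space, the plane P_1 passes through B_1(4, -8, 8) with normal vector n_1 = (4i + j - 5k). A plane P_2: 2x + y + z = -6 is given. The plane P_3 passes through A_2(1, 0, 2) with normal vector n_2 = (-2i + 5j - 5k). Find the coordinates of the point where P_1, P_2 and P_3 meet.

P_1: n_1·r = n_1·B_1 gives 4x + y - 5z = -32.
P_3: n_2·r = n_2·A_2 gives -2x + 5y - 5z = -12.
Solving the 3×3 linear system 4x + y - 5z = -32, 2x + y + z = -6, -2x + 5y - 5z = -12 (e.g. by elimination or Cramer's rule, determinant = -92) gives (-4, -1, 3).

(-4, -1, 3)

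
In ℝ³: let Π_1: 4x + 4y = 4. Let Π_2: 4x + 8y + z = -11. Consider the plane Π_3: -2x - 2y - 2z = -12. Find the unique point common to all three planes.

Solving the 3×3 linear system 4x + 4y = 4, 4x + 8y + z = -11, -2x - 2y - 2z = -12 (e.g. by elimination or Cramer's rule, determinant = -32) gives (6, -5, 5).

(6, -5, 5)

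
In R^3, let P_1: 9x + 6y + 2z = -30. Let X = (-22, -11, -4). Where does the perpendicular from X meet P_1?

Foot = X − λn with λ = (n·X − d)/|n|² = (-272 − (-30))/121 = -2.
Foot = (-22, -11, -4) − (-2)·(9, 6, 2) = (-4, 1, 0).

(-4, 1, 0)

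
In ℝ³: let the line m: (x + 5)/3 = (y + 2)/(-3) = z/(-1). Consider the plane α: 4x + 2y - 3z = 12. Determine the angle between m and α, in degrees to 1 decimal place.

m has direction (3, -3, -1) through (-5, -2, 0).
sin θ = |n·v| / (|n||v|) = |9| / (√29 · √19) = 0.38341.
θ ≈ 22.5°.

22.5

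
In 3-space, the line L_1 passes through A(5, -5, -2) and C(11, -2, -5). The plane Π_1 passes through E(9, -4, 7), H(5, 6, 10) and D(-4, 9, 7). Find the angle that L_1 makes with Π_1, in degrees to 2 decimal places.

A direction vector for L_1 is C − A = (6, 3, -3).
EH = (-4, 10, 3), ED = (-13, 13, 0); a normal to Π_1 is EH × ED = (-39, -39, 78).
Using E: Π_1 has equation -39x - 39y + 78z = 351.
sin θ = |n·v| / (|n||v|) = |-585| / (√9126 · √54) = 0.83333.
θ ≈ 56.44°.

56.44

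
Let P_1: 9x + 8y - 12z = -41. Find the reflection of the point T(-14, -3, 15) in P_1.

λ = (n·T − d)/|n|² = (-330 − (-41))/289 = -1.
Reflection = T − 2λn = (-14, -3, 15) − (-2)·(9, 8, -12) = (4, 13, -9).

(4, 13, -9)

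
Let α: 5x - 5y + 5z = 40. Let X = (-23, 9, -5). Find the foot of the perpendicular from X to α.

(-8, -6, 10)

Foot = X − λn with λ = (n·X − d)/|n|² = (-185 − 40)/75 = -3.
Foot = (-23, 9, -5) − (-3)·(5, -5, 5) = (-8, -6, 10).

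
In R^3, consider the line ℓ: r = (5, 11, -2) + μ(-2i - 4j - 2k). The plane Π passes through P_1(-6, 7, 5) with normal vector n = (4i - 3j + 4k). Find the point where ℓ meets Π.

(3, 7, -4)

Π: n·r = n·P_1 gives 4x - 3y + 4z = -25.
Substitute r = (5, 11, -2) + t(-2, -4, -2) into the plane: -21 + (-4)t = -25, so t = 1.
Intersection: (5, 11, -2) + 1·(-2, -4, -2) = (3, 7, -4).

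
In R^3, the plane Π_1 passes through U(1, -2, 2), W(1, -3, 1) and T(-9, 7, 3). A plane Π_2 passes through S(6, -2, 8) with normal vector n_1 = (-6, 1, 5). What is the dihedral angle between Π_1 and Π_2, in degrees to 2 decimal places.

46.54

UW = (0, -1, -1), UT = (-10, 9, 1); a normal to Π_1 is UW × UT = (8, 10, -10).
Using U: Π_1 has equation 8x + 10y - 10z = -32.
Π_2: n_1·r = n_1·S gives -6x + y + 5z = 2.
cos θ = |n₁·n₂| / (|n₁||n₂|) = |-88| / (√264 · √62).
θ = arccos(0.68784) ≈ 46.54°.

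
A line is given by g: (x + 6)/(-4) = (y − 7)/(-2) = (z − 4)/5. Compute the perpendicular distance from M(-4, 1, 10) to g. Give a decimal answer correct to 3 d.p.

7.093

g has direction (-4, -2, 5) through (-6, 7, 4).
Taking (-6, 7, 4) on g with direction v = (-4, -2, 5): w = M − (-6, 7, 4) = (2, -6, 6), and w × v = (-18, -34, -28).
Distance = |w × v| / |v| = √2264 / √45 ≈ 7.093.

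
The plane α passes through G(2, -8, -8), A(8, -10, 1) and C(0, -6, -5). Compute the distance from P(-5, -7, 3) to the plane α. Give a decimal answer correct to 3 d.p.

5.000

GA = (6, -2, 9), GC = (-2, 2, 3); a normal to α is GA × GC = (-24, -36, 8).
Using G: α has equation -24x - 36y + 8z = 176.
n·P − d = (-24)·(-5) + (-36)·(-7) + (8)·(3) − 176 = 220; |n| = √1936.
Distance = |220| / √1936 = 220/√1936 ≈ 5.000.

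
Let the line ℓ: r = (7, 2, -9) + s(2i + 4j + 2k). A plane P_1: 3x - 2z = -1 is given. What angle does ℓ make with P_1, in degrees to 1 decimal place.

6.5

sin θ = |n·v| / (|n||v|) = |2| / (√13 · √24) = 0.11323.
θ ≈ 6.5°.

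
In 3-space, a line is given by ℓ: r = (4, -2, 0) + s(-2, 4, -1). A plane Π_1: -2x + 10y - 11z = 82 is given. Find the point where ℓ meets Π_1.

(0, 6, -2)

Substitute r = (4, -2, 0) + t(-2, 4, -1) into the plane: -28 + 55t = 82, so t = 2.
Intersection: (4, -2, 0) + 2·(-2, 4, -1) = (0, 6, -2).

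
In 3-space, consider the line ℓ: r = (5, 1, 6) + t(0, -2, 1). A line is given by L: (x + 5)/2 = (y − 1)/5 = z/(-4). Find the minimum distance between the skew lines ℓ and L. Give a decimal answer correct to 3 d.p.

L has direction (2, 5, -4) through (-5, 1, 0).
Common perpendicular direction n = (0, -2, 1) × (2, 5, -4) = (3, 2, 4).
With w = (-5, 1, 0) − (5, 1, 6) = (-10, 0, -6), w · n = -54.
Distance = |w · n| / |n| = |-54| / √29 ≈ 10.028.

10.028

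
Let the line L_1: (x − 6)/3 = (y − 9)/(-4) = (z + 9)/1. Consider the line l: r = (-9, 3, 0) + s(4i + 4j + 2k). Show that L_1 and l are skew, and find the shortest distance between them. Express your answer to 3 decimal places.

14.544

L_1 has direction (3, -4, 1) through (6, 9, -9).
Common perpendicular direction n = (3, -4, 1) × (4, 4, 2) = (-12, -2, 28).
With w = (-9, 3, 0) − (6, 9, -9) = (-15, -6, 9), w · n = 444.
Since n ≠ 0 the lines are not parallel, and w · n = 444 ≠ 0 so they do not intersect; hence they are skew.
Distance = |w · n| / |n| = |444| / √932 ≈ 14.544.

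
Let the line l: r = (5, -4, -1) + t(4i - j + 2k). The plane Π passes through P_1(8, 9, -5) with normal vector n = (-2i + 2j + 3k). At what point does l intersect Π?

Π: n·r = n·P_1 gives -2x + 2y + 3z = -13.
Substitute r = (5, -4, -1) + t(4, -1, 2) into the plane: -21 + (-4)t = -13, so t = -2.
Intersection: (5, -4, -1) + (-2)·(4, -1, 2) = (-3, -2, -5).

(-3, -2, -5)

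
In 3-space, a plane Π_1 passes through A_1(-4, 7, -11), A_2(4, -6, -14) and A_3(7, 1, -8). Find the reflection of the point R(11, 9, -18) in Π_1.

A_1A_2 = (8, -13, -3), A_1A_3 = (11, -6, 3); a normal to Π_1 is A_1A_2 × A_1A_3 = (-57, -57, 95).
Using A_1: Π_1 has equation -57x - 57y + 95z = -1216.
λ = (n·R − d)/|n|² = (-2850 − (-1216))/15523 = -2/19.
Reflection = R − 2λn = (11, 9, -18) − (-4/19)·(-57, -57, 95) = (-1, -3, 2).

(-1, -3, 2)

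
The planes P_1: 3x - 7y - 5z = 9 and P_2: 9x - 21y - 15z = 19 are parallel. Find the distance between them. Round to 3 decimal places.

0.293

Rescale P_2 by 1/3: 3x - 7y - 5z = 19/3. Then distance = |9 − (19/3)| / √83 ≈ 0.293.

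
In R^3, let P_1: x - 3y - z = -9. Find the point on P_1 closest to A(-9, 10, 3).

(-6, 1, 0)

Foot = A − λn with λ = (n·A − d)/|n|² = (-42 − (-9))/11 = -3.
Foot = (-9, 10, 3) − (-3)·(1, -3, -1) = (-6, 1, 0).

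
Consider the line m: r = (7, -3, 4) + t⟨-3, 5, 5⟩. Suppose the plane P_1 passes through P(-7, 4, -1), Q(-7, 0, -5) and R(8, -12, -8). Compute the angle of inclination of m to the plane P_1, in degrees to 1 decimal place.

PQ = (0, -4, -4), PR = (15, -16, -7); a normal to P_1 is PQ × PR = (-36, -60, 60).
Using P: P_1 has equation -36x - 60y + 60z = -48.
sin θ = |n·v| / (|n||v|) = |108| / (√8496 · √59) = 0.15254.
θ ≈ 8.8°.

8.8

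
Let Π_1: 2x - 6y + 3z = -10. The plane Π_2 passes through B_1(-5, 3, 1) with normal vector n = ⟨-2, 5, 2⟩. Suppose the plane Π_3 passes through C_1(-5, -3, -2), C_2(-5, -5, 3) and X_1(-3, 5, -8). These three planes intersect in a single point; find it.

Π_2: n·r = n·B_1 gives -2x + 5y + 2z = 27.
C_1C_2 = (0, -2, 5), C_1X_1 = (2, 8, -6); a normal to Π_3 is C_1C_2 × C_1X_1 = (-28, 10, 4).
Using C_1: Π_3 has equation -28x + 10y + 4z = 102.
Solving the 3×3 linear system 2x - 6y + 3z = -10, -2x + 5y + 2z = 27, -28x + 10y + 4z = 102 (e.g. by elimination or Cramer's rule, determinant = 648) gives (-2, 3, 4).

(-2, 3, 4)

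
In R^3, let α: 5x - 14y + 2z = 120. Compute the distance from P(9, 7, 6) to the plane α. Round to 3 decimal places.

10.733

n·P − d = (5)·(9) + (-14)·(7) + (2)·(6) − 120 = -161; |n| = √225.
Distance = |-161| / √225 = 161/√225 ≈ 10.733.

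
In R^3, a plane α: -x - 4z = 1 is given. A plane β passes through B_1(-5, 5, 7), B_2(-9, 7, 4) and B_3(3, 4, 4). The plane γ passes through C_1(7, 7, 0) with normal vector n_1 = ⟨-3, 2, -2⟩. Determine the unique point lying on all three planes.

B_1B_2 = (-4, 2, -3), B_1B_3 = (8, -1, -3); a normal to β is B_1B_2 × B_1B_3 = (-9, -36, -12).
Using B_1: β has equation -9x - 36y - 12z = -219.
γ: n_1·r = n_1·C_1 gives -3x + 2y - 2z = -7.
Solving the 3×3 linear system -x - 4z = 1, -9x - 36y - 12z = -219, -3x + 2y - 2z = -7 (e.g. by elimination or Cramer's rule, determinant = 408) gives (7, 5, -2).

(7, 5, -2)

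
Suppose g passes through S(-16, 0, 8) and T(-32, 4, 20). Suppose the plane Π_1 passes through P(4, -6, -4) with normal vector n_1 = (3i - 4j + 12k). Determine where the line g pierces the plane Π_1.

A direction vector for g is T − S = (-16, 4, 12).
Π_1: n_1·r = n_1·P gives 3x - 4y + 12z = -12.
Substitute r = (-16, 0, 8) + t(-16, 4, 12) into the plane: 48 + 80t = -12, so t = -3/4.
Intersection: (-16, 0, 8) + (-3/4)·(-16, 4, 12) = (-4, -3, -1).

(-4, -3, -1)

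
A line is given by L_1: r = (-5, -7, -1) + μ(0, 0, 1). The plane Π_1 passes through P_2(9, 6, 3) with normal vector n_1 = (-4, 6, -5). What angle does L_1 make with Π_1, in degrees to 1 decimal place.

34.7

Π_1: n_1·r = n_1·P_2 gives -4x + 6y - 5z = -15.
sin θ = |n·v| / (|n||v|) = |-5| / (√77 · √1) = 0.56980.
θ ≈ 34.7°.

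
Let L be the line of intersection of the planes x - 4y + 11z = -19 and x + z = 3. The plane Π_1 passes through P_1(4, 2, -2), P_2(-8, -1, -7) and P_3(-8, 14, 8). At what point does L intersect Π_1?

Direction of L: (1, -4, 11) × (1, 0, 1) = (-4, 10, 4).
A point on L: solving the two plane equations with x = -4 gives (-4, 23, 7).
P_1P_2 = (-12, -3, -5), P_1P_3 = (-12, 12, 10); a normal to Π_1 is P_1P_2 × P_1P_3 = (30, 180, -180).
Using P_1: Π_1 has equation 30x + 180y - 180z = 840.
Substitute r = (-4, 23, 7) + t(-4, 10, 4) into the plane: 2760 + 960t = 840, so t = -2.
Intersection: (-4, 23, 7) + (-2)·(-4, 10, 4) = (4, 3, -1).

(4, 3, -1)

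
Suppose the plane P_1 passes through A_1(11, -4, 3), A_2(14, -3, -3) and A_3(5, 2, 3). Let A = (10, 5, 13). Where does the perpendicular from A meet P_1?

(4, -1, 9)

A_1A_2 = (3, 1, -6), A_1A_3 = (-6, 6, 0); a normal to P_1 is A_1A_2 × A_1A_3 = (36, 36, 24).
Using A_1: P_1 has equation 36x + 36y + 24z = 324.
Foot = A − λn with λ = (n·A − d)/|n|² = (852 − 324)/3168 = 1/6.
Foot = (10, 5, 13) − (1/6)·(36, 36, 24) = (4, -1, 9).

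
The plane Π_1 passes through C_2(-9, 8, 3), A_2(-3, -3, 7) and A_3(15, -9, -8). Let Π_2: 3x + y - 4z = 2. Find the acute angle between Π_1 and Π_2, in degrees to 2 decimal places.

C_2A_2 = (6, -11, 4), C_2A_3 = (24, -17, -11); a normal to Π_1 is C_2A_2 × C_2A_3 = (189, 162, 162).
Using C_2: Π_1 has equation 189x + 162y + 162z = 81.
cos θ = |n₁·n₂| / (|n₁||n₂|) = |81| / (√88209 · √26).
θ = arccos(0.05349) ≈ 86.93°.

86.93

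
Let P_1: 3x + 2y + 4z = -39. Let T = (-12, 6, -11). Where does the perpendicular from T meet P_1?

(-9, 8, -7)

Foot = T − λn with λ = (n·T − d)/|n|² = (-68 − (-39))/29 = -1.
Foot = (-12, 6, -11) − (-1)·(3, 2, 4) = (-9, 8, -7).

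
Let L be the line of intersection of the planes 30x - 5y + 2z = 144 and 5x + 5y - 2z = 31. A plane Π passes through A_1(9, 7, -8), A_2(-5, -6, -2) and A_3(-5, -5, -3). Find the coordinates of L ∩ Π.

Direction of L: (30, -5, 2) × (5, 5, -2) = (0, 70, 175).
A point on L: solving the two plane equations with y = -8 gives (5, -8, -23).
A_1A_2 = (-14, -13, 6), A_1A_3 = (-14, -12, 5); a normal to Π is A_1A_2 × A_1A_3 = (7, -14, -14).
Using A_1: Π has equation 7x - 14y - 14z = 77.
Substitute r = (5, -8, -23) + t(0, 70, 175) into the plane: 469 + (-3430)t = 77, so t = 4/35.
Intersection: (5, -8, -23) + (4/35)·(0, 70, 175) = (5, 0, -3).

(5, 0, -3)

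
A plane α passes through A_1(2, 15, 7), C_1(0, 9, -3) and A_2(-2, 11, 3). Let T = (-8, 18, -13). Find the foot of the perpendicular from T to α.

(-2, 6, -7)

A_1C_1 = (-2, -6, -10), A_1A_2 = (-4, -4, -4); a normal to α is A_1C_1 × A_1A_2 = (-16, 32, -16).
Using A_1: α has equation -16x + 32y - 16z = 336.
Foot = T − λn with λ = (n·T − d)/|n|² = (912 − 336)/1536 = 3/8.
Foot = (-8, 18, -13) − (3/8)·(-16, 32, -16) = (-2, 6, -7).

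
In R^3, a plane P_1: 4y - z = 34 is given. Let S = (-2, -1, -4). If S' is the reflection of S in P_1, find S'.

λ = (n·S − d)/|n|² = (0 − 34)/17 = -2.
Reflection = S − 2λn = (-2, -1, -4) − (-4)·(0, 4, -1) = (-2, 15, -8).

(-2, 15, -8)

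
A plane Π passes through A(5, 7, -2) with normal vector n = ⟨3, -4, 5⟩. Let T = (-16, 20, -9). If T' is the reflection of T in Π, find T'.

(2, -4, 21)

Π: n·r = n·A gives 3x - 4y + 5z = -23.
λ = (n·T − d)/|n|² = (-173 − (-23))/50 = -3.
Reflection = T − 2λn = (-16, 20, -9) − (-6)·(3, -4, 5) = (2, -4, 21).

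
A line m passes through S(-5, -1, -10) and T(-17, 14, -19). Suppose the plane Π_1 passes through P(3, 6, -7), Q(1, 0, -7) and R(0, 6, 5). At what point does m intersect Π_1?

A direction vector for m is T − S = (-12, 15, -9).
PQ = (-2, -6, 0), PR = (-3, 0, 12); a normal to Π_1 is PQ × PR = (-72, 24, -18).
Using P: Π_1 has equation -72x + 24y - 18z = 54.
Substitute r = (-5, -1, -10) + t(-12, 15, -9) into the plane: 516 + 1386t = 54, so t = -1/3.
Intersection: (-5, -1, -10) + (-1/3)·(-12, 15, -9) = (-1, -6, -7).

(-1, -6, -7)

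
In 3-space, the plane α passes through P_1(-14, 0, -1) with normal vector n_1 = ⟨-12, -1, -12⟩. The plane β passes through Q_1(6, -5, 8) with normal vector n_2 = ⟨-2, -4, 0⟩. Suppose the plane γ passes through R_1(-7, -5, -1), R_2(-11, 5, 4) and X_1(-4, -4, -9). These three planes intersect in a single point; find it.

α: n_1·r = n_1·P_1 gives -12x - y - 12z = 180.
β: n_2·r = n_2·Q_1 gives -2x - 4y = 8.
R_1R_2 = (-4, 10, 5), R_1X_1 = (3, 1, -8); a normal to γ is R_1R_2 × R_1X_1 = (-85, -17, -34).
Using R_1: γ has equation -85x - 17y - 34z = 714.
Solving the 3×3 linear system -12x - y - 12z = 180, -2x - 4y = 8, -85x - 17y - 34z = 714 (e.g. by elimination or Cramer's rule, determinant = 2108) gives (-4, 0, -11).

(-4, 0, -11)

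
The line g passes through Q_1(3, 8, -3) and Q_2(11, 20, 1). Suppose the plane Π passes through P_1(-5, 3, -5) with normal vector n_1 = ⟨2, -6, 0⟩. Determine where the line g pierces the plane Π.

A direction vector for g is Q_2 − Q_1 = (8, 12, 4).
Π: n_1·r = n_1·P_1 gives 2x - 6y = -28.
Substitute r = (3, 8, -3) + t(8, 12, 4) into the plane: -42 + (-56)t = -28, so t = -1/4.
Intersection: (3, 8, -3) + (-1/4)·(8, 12, 4) = (1, 5, -4).

(1, 5, -4)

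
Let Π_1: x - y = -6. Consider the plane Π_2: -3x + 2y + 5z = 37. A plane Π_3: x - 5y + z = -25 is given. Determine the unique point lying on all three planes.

Solving the 3×3 linear system x - y = -6, -3x + 2y + 5z = 37, x - 5y + z = -25 (e.g. by elimination or Cramer's rule, determinant = 19) gives (0, 6, 5).

(0, 6, 5)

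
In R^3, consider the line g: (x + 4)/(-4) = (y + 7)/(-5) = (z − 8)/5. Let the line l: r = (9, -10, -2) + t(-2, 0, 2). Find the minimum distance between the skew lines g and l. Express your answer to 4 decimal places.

g has direction (-4, -5, 5) through (-4, -7, 8).
Common perpendicular direction n = (-4, -5, 5) × (-2, 0, 2) = (-10, -2, -10).
With w = (9, -10, -2) − (-4, -7, 8) = (13, -3, -10), w · n = -24.
Distance = |w · n| / |n| = |-24| / √204 ≈ 1.6803.

1.6803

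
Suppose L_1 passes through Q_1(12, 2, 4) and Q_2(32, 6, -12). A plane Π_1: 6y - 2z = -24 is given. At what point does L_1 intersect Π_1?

A direction vector for L_1 is Q_2 − Q_1 = (20, 4, -16).
Substitute r = (12, 2, 4) + t(20, 4, -16) into the plane: 4 + 56t = -24, so t = -1/2.
Intersection: (12, 2, 4) + (-1/2)·(20, 4, -16) = (2, 0, 12).

(2, 0, 12)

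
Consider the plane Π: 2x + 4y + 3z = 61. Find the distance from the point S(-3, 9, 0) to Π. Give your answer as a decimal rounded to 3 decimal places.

5.757

n·S − d = (2)·(-3) + (4)·(9) + (3)·(0) − 61 = -31; |n| = √29.
Distance = |-31| / √29 = 31/√29 ≈ 5.757.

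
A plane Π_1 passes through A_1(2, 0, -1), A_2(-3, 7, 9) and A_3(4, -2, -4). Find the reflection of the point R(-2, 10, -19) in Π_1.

(4, -20, 5)

A_1A_2 = (-5, 7, 10), A_1A_3 = (2, -2, -3); a normal to Π_1 is A_1A_2 × A_1A_3 = (-1, 5, -4).
Using A_1: Π_1 has equation -x + 5y - 4z = 2.
λ = (n·R − d)/|n|² = (128 − 2)/42 = 3.
Reflection = R − 2λn = (-2, 10, -19) − 6·(-1, 5, -4) = (4, -20, 5).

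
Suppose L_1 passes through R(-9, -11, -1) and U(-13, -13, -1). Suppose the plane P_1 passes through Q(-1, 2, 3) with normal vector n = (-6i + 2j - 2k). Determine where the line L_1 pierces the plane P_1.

A direction vector for L_1 is U − R = (-4, -2, 0).
P_1: n·r = n·Q gives -6x + 2y - 2z = 4.
Substitute r = (-9, -11, -1) + t(-4, -2, 0) into the plane: 34 + 20t = 4, so t = -3/2.
Intersection: (-9, -11, -1) + (-3/2)·(-4, -2, 0) = (-3, -8, -1).

(-3, -8, -1)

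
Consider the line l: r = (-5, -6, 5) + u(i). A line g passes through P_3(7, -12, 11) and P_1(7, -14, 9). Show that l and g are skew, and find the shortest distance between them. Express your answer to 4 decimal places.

8.4853

A direction vector for g is P_1 − P_3 = (0, -2, -2).
Common perpendicular direction n = (1, 0, 0) × (0, -2, -2) = (0, 2, -2).
With w = (7, -12, 11) − (-5, -6, 5) = (12, -6, 6), w · n = -24.
Since n ≠ 0 the lines are not parallel, and w · n = -24 ≠ 0 so they do not intersect; hence they are skew.
Distance = |w · n| / |n| = |-24| / √8 ≈ 8.4853.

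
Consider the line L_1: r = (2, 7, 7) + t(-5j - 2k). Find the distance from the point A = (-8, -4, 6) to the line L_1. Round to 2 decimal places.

Taking (2, 7, 7) on L_1 with direction v = (0, -5, -2): w = A − (2, 7, 7) = (-10, -11, -1), and w × v = (17, -20, 50).
Distance = |w × v| / |v| = √3189 / √29 ≈ 10.49.

10.49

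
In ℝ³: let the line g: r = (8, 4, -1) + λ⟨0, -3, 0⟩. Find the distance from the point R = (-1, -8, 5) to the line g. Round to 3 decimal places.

10.817

Taking (8, 4, -1) on g with direction v = (0, -3, 0): w = R − (8, 4, -1) = (-9, -12, 6), and w × v = (18, 0, 27).
Distance = |w × v| / |v| = √1053 / √9 ≈ 10.817.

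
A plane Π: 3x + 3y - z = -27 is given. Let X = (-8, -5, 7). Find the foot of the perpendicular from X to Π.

(-5, -2, 6)

Foot = X − λn with λ = (n·X − d)/|n|² = (-46 − (-27))/19 = -1.
Foot = (-8, -5, 7) − (-1)·(3, 3, -1) = (-5, -2, 6).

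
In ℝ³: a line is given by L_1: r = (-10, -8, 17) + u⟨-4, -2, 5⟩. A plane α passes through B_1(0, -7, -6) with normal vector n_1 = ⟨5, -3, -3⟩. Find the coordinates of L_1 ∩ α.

α: n_1·r = n_1·B_1 gives 5x - 3y - 3z = 39.
Substitute r = (-10, -8, 17) + t(-4, -2, 5) into the plane: -77 + (-29)t = 39, so t = -4.
Intersection: (-10, -8, 17) + (-4)·(-4, -2, 5) = (6, 0, -3).

(6, 0, -3)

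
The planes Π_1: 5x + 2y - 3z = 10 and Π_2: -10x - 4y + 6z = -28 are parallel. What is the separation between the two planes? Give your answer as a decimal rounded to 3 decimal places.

Rescale Π_2 by 1/(-2): 5x + 2y - 3z = 14. Then distance = |10 − 14| / √38 ≈ 0.649.

0.649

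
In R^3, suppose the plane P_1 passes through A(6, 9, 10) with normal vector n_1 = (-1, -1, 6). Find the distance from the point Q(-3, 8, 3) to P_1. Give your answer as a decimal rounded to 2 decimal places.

P_1: n_1·r = n_1·A gives -x - y + 6z = 45.
n·Q − d = (-1)·(-3) + (-1)·(8) + (6)·(3) − 45 = -32; |n| = √38.
Distance = |-32| / √38 = 32/√38 ≈ 5.19.

5.19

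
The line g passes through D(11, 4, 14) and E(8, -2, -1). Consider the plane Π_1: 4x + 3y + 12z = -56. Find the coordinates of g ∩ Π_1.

(7, -4, -6)

A direction vector for g is E − D = (-3, -6, -15).
Substitute r = (11, 4, 14) + t(-3, -6, -15) into the plane: 224 + (-210)t = -56, so t = 4/3.
Intersection: (11, 4, 14) + (4/3)·(-3, -6, -15) = (7, -4, -6).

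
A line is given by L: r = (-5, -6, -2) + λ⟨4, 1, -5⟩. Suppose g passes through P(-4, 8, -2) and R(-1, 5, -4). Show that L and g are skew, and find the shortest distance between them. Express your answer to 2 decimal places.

A direction vector for g is R − P = (3, -3, -2).
Common perpendicular direction n = (4, 1, -5) × (3, -3, -2) = (-17, -7, -15).
With w = (-4, 8, -2) − (-5, -6, -2) = (1, 14, 0), w · n = -115.
Since n ≠ 0 the lines are not parallel, and w · n = -115 ≠ 0 so they do not intersect; hence they are skew.
Distance = |w · n| / |n| = |-115| / √563 ≈ 4.85.

4.85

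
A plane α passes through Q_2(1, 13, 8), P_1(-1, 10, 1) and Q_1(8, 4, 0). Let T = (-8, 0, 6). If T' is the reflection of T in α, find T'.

(4, 20, -6)

Q_2P_1 = (-2, -3, -7), Q_2Q_1 = (7, -9, -8); a normal to α is Q_2P_1 × Q_2Q_1 = (-39, -65, 39).
Using Q_2: α has equation -39x - 65y + 39z = -572.
λ = (n·T − d)/|n|² = (546 − (-572))/7267 = 2/13.
Reflection = T − 2λn = (-8, 0, 6) − (4/13)·(-39, -65, 39) = (4, 20, -6).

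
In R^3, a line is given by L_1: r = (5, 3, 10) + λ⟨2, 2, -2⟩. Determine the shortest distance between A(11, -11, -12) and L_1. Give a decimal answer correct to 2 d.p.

25.51

Taking (5, 3, 10) on L_1 with direction v = (2, 2, -2): w = A − (5, 3, 10) = (6, -14, -22), and w × v = (72, -32, 40).
Distance = |w × v| / |v| = √7808 / √12 ≈ 25.51.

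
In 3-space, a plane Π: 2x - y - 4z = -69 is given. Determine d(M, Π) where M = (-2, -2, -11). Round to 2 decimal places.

24.22

n·M − d = (2)·(-2) + (-1)·(-2) + (-4)·(-11) − (-69) = 111; |n| = √21.
Distance = |111| / √21 = 111/√21 ≈ 24.22.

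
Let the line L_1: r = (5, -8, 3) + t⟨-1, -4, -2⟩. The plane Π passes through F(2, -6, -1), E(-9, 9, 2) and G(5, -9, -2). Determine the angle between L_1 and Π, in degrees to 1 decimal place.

37.7

FE = (-11, 15, 3), FG = (3, -3, -1); a normal to Π is FE × FG = (-6, -2, -12).
Using F: Π has equation -6x - 2y - 12z = 12.
sin θ = |n·v| / (|n||v|) = |38| / (√184 · √21) = 0.61131.
θ ≈ 37.7°.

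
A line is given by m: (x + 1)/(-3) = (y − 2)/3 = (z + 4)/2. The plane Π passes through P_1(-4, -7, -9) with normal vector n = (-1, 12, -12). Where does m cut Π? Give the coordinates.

m has direction (-3, 3, 2) through (-1, 2, -4).
Π: n·r = n·P_1 gives -x + 12y - 12z = 28.
Substitute r = (-1, 2, -4) + t(-3, 3, 2) into the plane: 73 + 15t = 28, so t = -3.
Intersection: (-1, 2, -4) + (-3)·(-3, 3, 2) = (8, -7, -10).

(8, -7, -10)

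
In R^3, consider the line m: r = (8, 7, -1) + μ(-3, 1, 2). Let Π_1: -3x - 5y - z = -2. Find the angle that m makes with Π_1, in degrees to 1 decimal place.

5.2

sin θ = |n·v| / (|n||v|) = |2| / (√35 · √14) = 0.09035.
θ ≈ 5.2°.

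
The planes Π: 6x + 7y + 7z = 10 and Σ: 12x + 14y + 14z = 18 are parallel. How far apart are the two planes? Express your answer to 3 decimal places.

0.086

Rescale Σ by 1/2: 6x + 7y + 7z = 9. Then distance = |10 − 9| / √134 ≈ 0.086.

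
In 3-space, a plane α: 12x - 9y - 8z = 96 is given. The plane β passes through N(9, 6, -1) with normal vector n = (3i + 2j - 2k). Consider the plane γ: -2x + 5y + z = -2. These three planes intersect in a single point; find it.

(11, 4, 0)

β: n·r = n·N gives 3x + 2y - 2z = 41.
Solving the 3×3 linear system 12x - 9y - 8z = 96, 3x + 2y - 2z = 41, -2x + 5y + z = -2 (e.g. by elimination or Cramer's rule, determinant = -17) gives (11, 4, 0).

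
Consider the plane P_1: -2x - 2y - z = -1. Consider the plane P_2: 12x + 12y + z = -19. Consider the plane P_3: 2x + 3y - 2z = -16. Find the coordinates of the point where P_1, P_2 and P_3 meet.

(0, -2, 5)

Solving the 3×3 linear system -2x - 2y - z = -1, 12x + 12y + z = -19, 2x + 3y - 2z = -16 (e.g. by elimination or Cramer's rule, determinant = -10) gives (0, -2, 5).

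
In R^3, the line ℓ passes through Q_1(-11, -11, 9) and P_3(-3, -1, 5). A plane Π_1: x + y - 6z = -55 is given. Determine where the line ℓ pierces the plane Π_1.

(-7, -6, 7)

A direction vector for ℓ is P_3 − Q_1 = (8, 10, -4).
Substitute r = (-11, -11, 9) + t(8, 10, -4) into the plane: -76 + 42t = -55, so t = 1/2.
Intersection: (-11, -11, 9) + (1/2)·(8, 10, -4) = (-7, -6, 7).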